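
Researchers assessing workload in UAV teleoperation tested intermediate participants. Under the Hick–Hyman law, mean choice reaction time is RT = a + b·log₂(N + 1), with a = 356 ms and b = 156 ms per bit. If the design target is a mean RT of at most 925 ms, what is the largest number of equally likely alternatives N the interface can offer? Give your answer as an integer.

11

Set 356 + 156·log₂(N + 1) ≤ 925.
log₂(N + 1) ≤ (925 − 356) / 156 = 3.6474.
N + 1 ≤ 2^3.6474 = 12.5307.
N ≤ 11.5307, so the largest integer N is 11.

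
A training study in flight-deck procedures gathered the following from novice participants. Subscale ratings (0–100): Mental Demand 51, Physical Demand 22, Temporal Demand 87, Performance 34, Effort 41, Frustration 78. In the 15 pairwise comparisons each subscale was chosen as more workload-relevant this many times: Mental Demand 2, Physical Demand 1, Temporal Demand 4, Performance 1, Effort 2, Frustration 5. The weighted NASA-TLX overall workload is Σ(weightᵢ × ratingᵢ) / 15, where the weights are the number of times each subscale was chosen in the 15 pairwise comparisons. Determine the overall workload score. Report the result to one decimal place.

65.2

The tallies are the weights (they sum to 15).
Weighted sum = 2·51 + 1·22 + 4·87 + 1·34 + 2·41 + 5·78
            = 102 + 22 + 348 + 34 + 82 + 390 = 978.
Overall workload = 978 / 15 = 65.2000 ≈ 65.2.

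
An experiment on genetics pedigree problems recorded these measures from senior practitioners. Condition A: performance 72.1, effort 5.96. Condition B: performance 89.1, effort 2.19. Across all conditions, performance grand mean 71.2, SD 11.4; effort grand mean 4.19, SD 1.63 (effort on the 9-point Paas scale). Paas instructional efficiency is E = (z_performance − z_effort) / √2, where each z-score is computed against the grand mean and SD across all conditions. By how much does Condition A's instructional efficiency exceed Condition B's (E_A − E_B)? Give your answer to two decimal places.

-2.69

Condition A: z_P = (72.1 − 71.2)/11.4 = 0.0789; z_E = (5.96 − 4.19)/1.63 = 1.0859; E_A = (0.0789 − 1.0859)/√2 = -0.7121.
Condition B: z_P = (89.1 − 71.2)/11.4 = 1.5702; z_E = (2.19 − 4.19)/1.63 = -1.2270; E_B = (1.5702 − (-1.2270))/√2 = 1.9779.
E_A − E_B = -0.7121 − 1.9779 = -2.6900 ≈ -2.69.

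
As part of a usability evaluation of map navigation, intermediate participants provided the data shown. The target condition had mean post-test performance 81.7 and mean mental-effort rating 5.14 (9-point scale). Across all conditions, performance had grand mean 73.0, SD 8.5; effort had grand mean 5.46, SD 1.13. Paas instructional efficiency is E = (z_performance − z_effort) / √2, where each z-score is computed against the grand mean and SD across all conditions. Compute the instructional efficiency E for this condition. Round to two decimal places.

z_performance = (81.7 − 73.0) / 8.5 = 8.7000 / 8.5 = 1.0235.
z_effort = (5.14 − 5.46) / 1.13 = -0.3200 / 1.13 = -0.2832.
z_P − z_E = 1.0235 − (-0.2832) = 1.3067.
E = 1.3067 / √2 = 1.3067 / 1.41421 = 0.9240 ≈ 0.92.

0.92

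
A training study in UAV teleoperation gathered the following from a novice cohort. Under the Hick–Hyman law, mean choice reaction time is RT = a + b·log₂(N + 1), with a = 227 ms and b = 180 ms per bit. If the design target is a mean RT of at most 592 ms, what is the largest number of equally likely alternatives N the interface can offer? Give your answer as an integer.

Set 227 + 180·log₂(N + 1) ≤ 592.
log₂(N + 1) ≤ (592 − 227) / 180 = 2.0278.
N + 1 ≤ 2^2.0278 = 4.0778.
N ≤ 3.0778, so the largest integer N is 3.

3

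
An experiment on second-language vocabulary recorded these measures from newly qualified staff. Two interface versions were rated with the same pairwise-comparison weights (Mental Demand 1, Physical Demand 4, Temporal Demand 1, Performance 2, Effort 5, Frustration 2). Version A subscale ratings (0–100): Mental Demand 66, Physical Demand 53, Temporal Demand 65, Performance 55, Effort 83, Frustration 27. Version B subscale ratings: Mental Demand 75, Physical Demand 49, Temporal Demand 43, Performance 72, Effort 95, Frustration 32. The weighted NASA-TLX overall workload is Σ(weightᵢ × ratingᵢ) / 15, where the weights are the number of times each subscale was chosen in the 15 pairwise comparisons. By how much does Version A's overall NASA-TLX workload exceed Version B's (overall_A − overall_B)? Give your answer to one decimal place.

Version A weighted sum = 1·66 + 4·53 + 1·65 + 2·55 + 5·83 + 2·27 = 66 + 212 + 65 + 110 + 415 + 54 = 922; overall_A = 922/15 = 61.4667.
Version B weighted sum = 1·75 + 4·49 + 1·43 + 2·72 + 5·95 + 2·32 = 75 + 196 + 43 + 144 + 475 + 64 = 997; overall_B = 997/15 = 66.4667.
Difference = 61.4667 − 66.4667 = -5.0000 ≈ -5.0.

-5.0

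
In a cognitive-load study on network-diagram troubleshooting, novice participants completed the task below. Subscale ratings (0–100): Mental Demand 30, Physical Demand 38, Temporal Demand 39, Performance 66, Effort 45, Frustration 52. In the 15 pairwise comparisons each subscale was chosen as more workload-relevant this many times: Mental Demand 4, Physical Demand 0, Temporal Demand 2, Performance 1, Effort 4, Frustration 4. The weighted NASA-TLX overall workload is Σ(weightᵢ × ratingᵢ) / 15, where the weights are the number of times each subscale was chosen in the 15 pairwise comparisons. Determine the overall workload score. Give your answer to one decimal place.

The tallies are the weights (they sum to 15).
Weighted sum = 4·30 + 0·38 + 2·39 + 1·66 + 4·45 + 4·52
            = 120 + 0 + 78 + 66 + 180 + 208 = 652.
Overall workload = 652 / 15 = 43.4667 ≈ 43.5.

43.5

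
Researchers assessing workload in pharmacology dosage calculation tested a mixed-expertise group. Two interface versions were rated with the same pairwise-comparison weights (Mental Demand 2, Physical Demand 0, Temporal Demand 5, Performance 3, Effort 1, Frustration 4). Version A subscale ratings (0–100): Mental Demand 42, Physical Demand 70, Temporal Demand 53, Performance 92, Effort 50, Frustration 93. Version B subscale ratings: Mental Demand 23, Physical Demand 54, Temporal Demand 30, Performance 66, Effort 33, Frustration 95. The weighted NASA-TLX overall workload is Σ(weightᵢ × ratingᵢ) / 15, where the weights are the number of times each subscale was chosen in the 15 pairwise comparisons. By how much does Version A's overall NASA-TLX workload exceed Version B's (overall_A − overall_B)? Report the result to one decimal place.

16.0

Version A weighted sum = 2·42 + 0·70 + 5·53 + 3·92 + 1·50 + 4·93 = 84 + 0 + 265 + 276 + 50 + 372 = 1047; overall_A = 1047/15 = 69.8000.
Version B weighted sum = 2·23 + 0·54 + 5·30 + 3·66 + 1·33 + 4·95 = 46 + 0 + 150 + 198 + 33 + 380 = 807; overall_B = 807/15 = 53.8000.
Difference = 69.8000 − 53.8000 = 16.0000 ≈ 16.0.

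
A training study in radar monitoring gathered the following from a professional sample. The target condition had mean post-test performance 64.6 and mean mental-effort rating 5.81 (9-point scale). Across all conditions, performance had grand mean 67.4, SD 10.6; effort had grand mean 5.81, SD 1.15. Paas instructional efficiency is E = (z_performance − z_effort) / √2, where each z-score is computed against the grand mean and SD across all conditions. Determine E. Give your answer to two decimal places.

z_performance = (64.6 − 67.4) / 10.6 = -2.8000 / 10.6 = -0.2642.
z_effort = (5.81 − 5.81) / 1.15 = 0.0000 / 1.15 = 0.0000.
z_P − z_E = -0.2642 − 0.0000 = -0.2642.
E = -0.2642 / √2 = -0.2642 / 1.41421 = -0.1868 ≈ -0.19.

-0.19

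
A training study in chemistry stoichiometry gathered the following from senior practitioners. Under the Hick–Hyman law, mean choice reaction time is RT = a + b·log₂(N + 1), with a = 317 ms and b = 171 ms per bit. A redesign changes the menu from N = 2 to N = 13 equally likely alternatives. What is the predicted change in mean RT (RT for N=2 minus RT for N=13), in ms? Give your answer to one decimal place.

-380.0

RT(2) = 317 + 171·log₂(3) = 317 + 171·1.5850 = 588.0350 ms.
RT(13) = 317 + 171·log₂(14) = 317 + 171·3.8074 = 968.0654 ms.
Difference = 588.0350 − 968.0654 = -380.0304 ≈ -380.0 ms.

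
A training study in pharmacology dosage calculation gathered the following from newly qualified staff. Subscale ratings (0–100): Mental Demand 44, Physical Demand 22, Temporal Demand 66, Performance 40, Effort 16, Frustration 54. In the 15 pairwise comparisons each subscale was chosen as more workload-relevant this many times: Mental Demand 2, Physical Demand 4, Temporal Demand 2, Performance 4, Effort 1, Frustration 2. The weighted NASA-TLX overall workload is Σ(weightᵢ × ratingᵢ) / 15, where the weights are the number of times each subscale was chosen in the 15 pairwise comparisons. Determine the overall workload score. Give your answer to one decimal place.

The tallies are the weights (they sum to 15).
Weighted sum = 2·44 + 4·22 + 2·66 + 4·40 + 1·16 + 2·54
            = 88 + 88 + 132 + 160 + 16 + 108 = 592.
Overall workload = 592 / 15 = 39.4667 ≈ 39.5.

39.5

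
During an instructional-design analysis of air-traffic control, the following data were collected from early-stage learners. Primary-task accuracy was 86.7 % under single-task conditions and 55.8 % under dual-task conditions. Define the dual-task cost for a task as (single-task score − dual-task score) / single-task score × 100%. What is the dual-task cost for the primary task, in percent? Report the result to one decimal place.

Cost = (86.7 − 55.8) / 86.7 × 100%
     = 30.9000 / 86.7 × 100% = 35.6401%.
≈ 35.6%.

35.6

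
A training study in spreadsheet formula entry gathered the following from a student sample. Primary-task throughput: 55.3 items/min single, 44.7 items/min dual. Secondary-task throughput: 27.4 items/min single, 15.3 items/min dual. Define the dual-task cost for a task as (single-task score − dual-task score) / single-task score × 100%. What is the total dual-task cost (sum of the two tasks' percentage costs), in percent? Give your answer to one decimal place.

Primary cost = (55.3 − 44.7) / 55.3 × 100% = 19.1682%.
Secondary cost = (27.4 − 15.3) / 27.4 × 100% = 44.1606%.
Total = 19.1682% + 44.1606% = 63.3288% ≈ 63.3%.

63.3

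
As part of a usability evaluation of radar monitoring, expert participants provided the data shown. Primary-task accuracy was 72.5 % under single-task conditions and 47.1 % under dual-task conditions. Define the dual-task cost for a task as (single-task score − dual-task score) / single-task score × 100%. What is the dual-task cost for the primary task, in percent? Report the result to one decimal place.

35.0

Cost = (72.5 − 47.1) / 72.5 × 100%
     = 25.4000 / 72.5 × 100% = 35.0345%.
≈ 35.0%.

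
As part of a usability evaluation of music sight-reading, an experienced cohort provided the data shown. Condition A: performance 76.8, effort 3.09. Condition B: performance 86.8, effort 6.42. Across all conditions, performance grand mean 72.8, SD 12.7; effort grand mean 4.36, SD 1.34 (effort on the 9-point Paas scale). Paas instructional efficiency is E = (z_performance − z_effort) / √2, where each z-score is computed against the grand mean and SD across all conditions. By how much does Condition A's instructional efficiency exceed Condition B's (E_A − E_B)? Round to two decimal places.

Condition A: z_P = (76.8 − 72.8)/12.7 = 0.3150; z_E = (3.09 − 4.36)/1.34 = -0.9478; E_A = (0.3150 − (-0.9478))/√2 = 0.8929.
Condition B: z_P = (86.8 − 72.8)/12.7 = 1.1024; z_E = (6.42 − 4.36)/1.34 = 1.5373; E_B = (1.1024 − 1.5373)/√2 = -0.3075.
E_A − E_B = 0.8929 − (-0.3075) = 1.2004 ≈ 1.20.

1.20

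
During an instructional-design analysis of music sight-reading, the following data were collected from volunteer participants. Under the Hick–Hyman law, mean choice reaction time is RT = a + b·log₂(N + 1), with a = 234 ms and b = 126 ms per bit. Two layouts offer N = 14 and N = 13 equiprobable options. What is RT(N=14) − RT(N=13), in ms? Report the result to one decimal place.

RT(14) = 234 + 126·log₂(15) = 234 + 126·3.9069 = 726.2694 ms.
RT(13) = 234 + 126·log₂(14) = 234 + 126·3.8074 = 713.7324 ms.
Difference = 726.2694 − 713.7324 = 12.5370 ≈ 12.5 ms.

12.5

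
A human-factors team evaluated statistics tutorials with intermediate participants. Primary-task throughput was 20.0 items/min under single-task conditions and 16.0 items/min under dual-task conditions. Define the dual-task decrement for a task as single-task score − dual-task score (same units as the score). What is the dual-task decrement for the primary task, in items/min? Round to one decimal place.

Decrement = 20.0 − 16.0 = 4.0000 items/min ≈ 4.0 items/min.

4.0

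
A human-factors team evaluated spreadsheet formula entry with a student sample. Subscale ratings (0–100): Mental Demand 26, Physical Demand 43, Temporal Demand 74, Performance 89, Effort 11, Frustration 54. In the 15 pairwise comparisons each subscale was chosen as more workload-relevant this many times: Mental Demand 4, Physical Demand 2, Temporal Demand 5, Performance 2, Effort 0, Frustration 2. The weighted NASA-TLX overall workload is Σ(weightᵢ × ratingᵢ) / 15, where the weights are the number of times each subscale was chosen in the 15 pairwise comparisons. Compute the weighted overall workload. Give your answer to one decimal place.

The tallies are the weights (they sum to 15).
Weighted sum = 4·26 + 2·43 + 5·74 + 2·89 + 0·11 + 2·54
            = 104 + 86 + 370 + 178 + 0 + 108 = 846.
Overall workload = 846 / 15 = 56.4000 ≈ 56.4.

56.4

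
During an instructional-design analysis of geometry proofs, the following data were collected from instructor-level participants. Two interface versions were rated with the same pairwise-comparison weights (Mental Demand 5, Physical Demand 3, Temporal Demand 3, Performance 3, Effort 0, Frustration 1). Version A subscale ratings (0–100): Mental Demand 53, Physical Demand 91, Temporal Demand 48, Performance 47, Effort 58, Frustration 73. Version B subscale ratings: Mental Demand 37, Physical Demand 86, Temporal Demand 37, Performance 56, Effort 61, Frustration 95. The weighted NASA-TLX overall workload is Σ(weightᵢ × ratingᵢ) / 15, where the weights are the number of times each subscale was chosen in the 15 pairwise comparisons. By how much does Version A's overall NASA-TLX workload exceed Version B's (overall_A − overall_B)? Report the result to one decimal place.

Version A weighted sum = 5·53 + 3·91 + 3·48 + 3·47 + 0·58 + 1·73 = 265 + 273 + 144 + 141 + 0 + 73 = 896; overall_A = 896/15 = 59.7333.
Version B weighted sum = 5·37 + 3·86 + 3·37 + 3·56 + 0·61 + 1·95 = 185 + 258 + 111 + 168 + 0 + 95 = 817; overall_B = 817/15 = 54.4667.
Difference = 59.7333 − 54.4667 = 5.2666 ≈ 5.3.

5.3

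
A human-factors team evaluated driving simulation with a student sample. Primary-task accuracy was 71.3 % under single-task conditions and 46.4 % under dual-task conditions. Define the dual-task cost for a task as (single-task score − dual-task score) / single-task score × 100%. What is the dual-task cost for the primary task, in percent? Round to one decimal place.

Cost = (71.3 − 46.4) / 71.3 × 100%
     = 24.9000 / 71.3 × 100% = 34.9229%.
≈ 34.9%.

34.9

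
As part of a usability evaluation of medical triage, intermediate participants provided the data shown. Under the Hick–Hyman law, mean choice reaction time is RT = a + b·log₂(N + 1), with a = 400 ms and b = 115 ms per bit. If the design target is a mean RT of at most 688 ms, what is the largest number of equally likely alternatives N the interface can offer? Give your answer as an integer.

Set 400 + 115·log₂(N + 1) ≤ 688.
log₂(N + 1) ≤ (688 − 400) / 115 = 2.5043.
N + 1 ≤ 2^2.5043 = 5.6737.
N ≤ 4.6737, so the largest integer N is 4.

4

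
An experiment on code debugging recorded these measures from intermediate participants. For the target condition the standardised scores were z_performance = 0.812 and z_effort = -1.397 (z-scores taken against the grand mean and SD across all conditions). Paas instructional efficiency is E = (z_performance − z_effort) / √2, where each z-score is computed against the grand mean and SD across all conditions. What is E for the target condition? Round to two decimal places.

z_P − z_E = 0.812 − (-1.397) = 2.2090.
E = 2.2090 / √2 = 2.2090 / 1.41421 = 1.5620 ≈ 1.56.

1.56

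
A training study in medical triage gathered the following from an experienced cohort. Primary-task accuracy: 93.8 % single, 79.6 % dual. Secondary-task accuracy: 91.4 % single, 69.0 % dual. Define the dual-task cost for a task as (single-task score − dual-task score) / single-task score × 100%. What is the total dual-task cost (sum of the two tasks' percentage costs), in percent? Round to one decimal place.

39.6

Primary cost = (93.8 − 79.6) / 93.8 × 100% = 15.1386%.
Secondary cost = (91.4 − 69.0) / 91.4 × 100% = 24.5077%.
Total = 15.1386% + 24.5077% = 39.6463% ≈ 39.6%.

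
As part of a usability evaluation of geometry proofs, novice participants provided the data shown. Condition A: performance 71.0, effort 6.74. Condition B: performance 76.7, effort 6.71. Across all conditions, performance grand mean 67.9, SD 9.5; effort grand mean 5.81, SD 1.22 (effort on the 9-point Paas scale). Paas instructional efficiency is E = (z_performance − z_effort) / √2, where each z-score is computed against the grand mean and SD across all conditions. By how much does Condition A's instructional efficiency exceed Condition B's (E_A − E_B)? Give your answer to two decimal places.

-0.44

Condition A: z_P = (71.0 − 67.9)/9.5 = 0.3263; z_E = (6.74 − 5.81)/1.22 = 0.7623; E_A = (0.3263 − 0.7623)/√2 = -0.3083.
Condition B: z_P = (76.7 − 67.9)/9.5 = 0.9263; z_E = (6.71 − 5.81)/1.22 = 0.7377; E_B = (0.9263 − 0.7377)/√2 = 0.1334.
E_A − E_B = -0.3083 − 0.1334 = -0.4417 ≈ -0.44.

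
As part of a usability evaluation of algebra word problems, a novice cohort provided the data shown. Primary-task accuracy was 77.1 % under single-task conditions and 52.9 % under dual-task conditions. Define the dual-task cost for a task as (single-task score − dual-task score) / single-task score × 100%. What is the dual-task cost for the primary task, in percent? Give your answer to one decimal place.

Cost = (77.1 − 52.9) / 77.1 × 100%
     = 24.2000 / 77.1 × 100% = 31.3878%.
≈ 31.4%.

31.4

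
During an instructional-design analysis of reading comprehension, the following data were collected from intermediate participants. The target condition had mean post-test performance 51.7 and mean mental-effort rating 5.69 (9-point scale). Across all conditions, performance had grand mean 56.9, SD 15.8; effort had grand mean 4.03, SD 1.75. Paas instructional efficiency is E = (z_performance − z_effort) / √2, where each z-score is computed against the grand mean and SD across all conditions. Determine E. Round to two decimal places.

-0.90

z_performance = (51.7 − 56.9) / 15.8 = -5.2000 / 15.8 = -0.3291.
z_effort = (5.69 − 4.03) / 1.75 = 1.6600 / 1.75 = 0.9486.
z_P − z_E = -0.3291 − 0.9486 = -1.2777.
E = -1.2777 / √2 = -1.2777 / 1.41421 = -0.9035 ≈ -0.90.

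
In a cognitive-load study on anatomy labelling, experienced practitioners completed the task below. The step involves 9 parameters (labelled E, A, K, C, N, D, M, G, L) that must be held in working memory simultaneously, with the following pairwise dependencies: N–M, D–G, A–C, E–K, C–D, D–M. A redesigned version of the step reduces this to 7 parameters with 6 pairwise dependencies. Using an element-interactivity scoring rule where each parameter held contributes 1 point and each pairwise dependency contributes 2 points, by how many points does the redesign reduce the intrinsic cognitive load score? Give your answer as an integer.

2

Original: 9 × 1 + 6 × 2 = 9 + 12 = 21.
Redesigned: 7 × 1 + 6 × 2 = 7 + 12 = 19.
Reduction = 21 − 19 = 2.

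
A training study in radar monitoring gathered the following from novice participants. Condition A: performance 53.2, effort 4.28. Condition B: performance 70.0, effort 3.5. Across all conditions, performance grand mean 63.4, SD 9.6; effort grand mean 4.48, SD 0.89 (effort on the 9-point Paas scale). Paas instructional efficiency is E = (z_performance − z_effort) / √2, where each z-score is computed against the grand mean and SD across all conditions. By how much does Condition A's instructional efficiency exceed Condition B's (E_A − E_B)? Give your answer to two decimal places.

-1.86

Condition A: z_P = (53.2 − 63.4)/9.6 = -1.0625; z_E = (4.28 − 4.48)/0.89 = -0.2247; E_A = (-1.0625 − (-0.2247))/√2 = -0.5924.
Condition B: z_P = (70.0 − 63.4)/9.6 = 0.6875; z_E = (3.5 − 4.48)/0.89 = -1.1011; E_B = (0.6875 − (-1.1011))/√2 = 1.2647.
E_A − E_B = -0.5924 − 1.2647 = -1.8571 ≈ -1.86.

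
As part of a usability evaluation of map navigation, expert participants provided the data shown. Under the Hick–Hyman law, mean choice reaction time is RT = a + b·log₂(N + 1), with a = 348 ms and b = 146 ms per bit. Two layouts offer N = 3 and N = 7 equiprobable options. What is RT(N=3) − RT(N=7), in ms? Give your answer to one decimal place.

RT(3) = 348 + 146·log₂(4) = 348 + 146·2.0000 = 640.0000 ms.
RT(7) = 348 + 146·log₂(8) = 348 + 146·3.0000 = 786.0000 ms.
Difference = 640.0000 − 786.0000 = -146.0000 ≈ -146.0 ms.

-146.0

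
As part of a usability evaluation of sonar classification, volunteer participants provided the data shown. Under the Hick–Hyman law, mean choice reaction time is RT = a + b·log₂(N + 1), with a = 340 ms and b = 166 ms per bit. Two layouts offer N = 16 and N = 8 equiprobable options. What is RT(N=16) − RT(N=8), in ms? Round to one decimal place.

RT(16) = 340 + 166·log₂(17) = 340 + 166·4.0875 = 1018.5250 ms.
RT(8) = 340 + 166·log₂(9) = 340 + 166·3.1699 = 866.2034 ms.
Difference = 1018.5250 − 866.2034 = 152.3216 ≈ 152.3 ms.

152.3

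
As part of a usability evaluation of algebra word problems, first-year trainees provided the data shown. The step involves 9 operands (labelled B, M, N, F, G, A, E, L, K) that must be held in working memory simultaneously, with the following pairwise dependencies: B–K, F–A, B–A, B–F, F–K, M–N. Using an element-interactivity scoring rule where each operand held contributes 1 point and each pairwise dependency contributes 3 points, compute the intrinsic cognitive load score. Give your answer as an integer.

27

Count of operands held simultaneously: 9.
Count of pairwise dependencies listed: 6.
Element contribution: 9 × 1 = 9.
Interaction contribution: 6 × 3 = 18.
Intrinsic load = 9 + 18 = 27.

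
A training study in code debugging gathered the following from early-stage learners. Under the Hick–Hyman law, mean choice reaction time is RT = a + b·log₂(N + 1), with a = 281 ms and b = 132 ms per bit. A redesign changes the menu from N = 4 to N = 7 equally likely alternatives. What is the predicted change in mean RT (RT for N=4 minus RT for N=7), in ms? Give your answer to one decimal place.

RT(4) = 281 + 132·log₂(5) = 281 + 132·2.3219 = 587.4908 ms.
RT(7) = 281 + 132·log₂(8) = 281 + 132·3.0000 = 677.0000 ms.
Difference = 587.4908 − 677.0000 = -89.5092 ≈ -89.5 ms.

-89.5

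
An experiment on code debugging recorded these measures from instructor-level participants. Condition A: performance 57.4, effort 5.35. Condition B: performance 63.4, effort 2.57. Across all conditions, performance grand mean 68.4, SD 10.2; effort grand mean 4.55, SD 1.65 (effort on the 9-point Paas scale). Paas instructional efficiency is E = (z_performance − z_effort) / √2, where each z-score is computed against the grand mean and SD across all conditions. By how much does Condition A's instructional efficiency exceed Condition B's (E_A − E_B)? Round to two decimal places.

Condition A: z_P = (57.4 − 68.4)/10.2 = -1.0784; z_E = (5.35 − 4.55)/1.65 = 0.4848; E_A = (-1.0784 − 0.4848)/√2 = -1.1053.
Condition B: z_P = (63.4 − 68.4)/10.2 = -0.4902; z_E = (2.57 − 4.55)/1.65 = -1.2000; E_B = (-0.4902 − (-1.2000))/√2 = 0.5019.
E_A − E_B = -1.1053 − 0.5019 = -1.6072 ≈ -1.61.

-1.61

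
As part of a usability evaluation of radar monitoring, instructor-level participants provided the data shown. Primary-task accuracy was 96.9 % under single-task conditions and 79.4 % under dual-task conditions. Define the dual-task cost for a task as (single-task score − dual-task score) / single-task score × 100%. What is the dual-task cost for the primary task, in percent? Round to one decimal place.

Cost = (96.9 − 79.4) / 96.9 × 100%
     = 17.5000 / 96.9 × 100% = 18.0599%.
≈ 18.1%.

18.1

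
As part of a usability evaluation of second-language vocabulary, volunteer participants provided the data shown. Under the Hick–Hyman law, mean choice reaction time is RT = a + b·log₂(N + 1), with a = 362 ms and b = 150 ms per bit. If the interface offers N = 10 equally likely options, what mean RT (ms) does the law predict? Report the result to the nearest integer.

881

log₂(10 + 1) = log₂(11) = 3.4594.
RT = 362 + 150 × 3.4594 = 362 + 518.9100 = 880.9100 ms.
≈ 881 ms.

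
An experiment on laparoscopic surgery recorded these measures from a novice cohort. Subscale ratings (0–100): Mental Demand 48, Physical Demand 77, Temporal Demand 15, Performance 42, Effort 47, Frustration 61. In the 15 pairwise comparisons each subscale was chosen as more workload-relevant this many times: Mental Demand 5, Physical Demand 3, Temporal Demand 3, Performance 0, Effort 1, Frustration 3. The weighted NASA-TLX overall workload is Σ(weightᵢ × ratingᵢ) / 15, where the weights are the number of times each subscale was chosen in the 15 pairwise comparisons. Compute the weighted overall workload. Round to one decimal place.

49.7

The tallies are the weights (they sum to 15).
Weighted sum = 5·48 + 3·77 + 3·15 + 0·42 + 1·47 + 3·61
            = 240 + 231 + 45 + 0 + 47 + 183 = 746.
Overall workload = 746 / 15 = 49.7333 ≈ 49.7.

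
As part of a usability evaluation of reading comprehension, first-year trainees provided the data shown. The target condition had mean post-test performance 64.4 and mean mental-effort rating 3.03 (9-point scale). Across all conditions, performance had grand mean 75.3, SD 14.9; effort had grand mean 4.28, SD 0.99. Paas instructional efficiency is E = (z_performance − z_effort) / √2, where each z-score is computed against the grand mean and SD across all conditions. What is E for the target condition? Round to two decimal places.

0.38

z_performance = (64.4 − 75.3) / 14.9 = -10.9000 / 14.9 = -0.7315.
z_effort = (3.03 − 4.28) / 0.99 = -1.2500 / 0.99 = -1.2626.
z_P − z_E = -0.7315 − (-1.2626) = 0.5311.
E = 0.5311 / √2 = 0.5311 / 1.41421 = 0.3755 ≈ 0.38.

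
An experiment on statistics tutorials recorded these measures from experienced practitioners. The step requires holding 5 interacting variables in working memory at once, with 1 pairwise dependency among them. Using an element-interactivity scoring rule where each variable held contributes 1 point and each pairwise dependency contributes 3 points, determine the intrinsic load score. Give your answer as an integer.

Element contribution: 5 × 1 = 5.
Interaction contribution: 1 × 3 = 3.
Intrinsic load = 5 + 3 = 8.

8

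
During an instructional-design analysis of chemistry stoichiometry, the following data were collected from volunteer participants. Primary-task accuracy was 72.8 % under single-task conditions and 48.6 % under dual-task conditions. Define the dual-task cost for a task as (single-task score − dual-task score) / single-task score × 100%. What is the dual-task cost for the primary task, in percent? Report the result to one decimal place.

33.2

Cost = (72.8 − 48.6) / 72.8 × 100%
     = 24.2000 / 72.8 × 100% = 33.2418%.
≈ 33.2%.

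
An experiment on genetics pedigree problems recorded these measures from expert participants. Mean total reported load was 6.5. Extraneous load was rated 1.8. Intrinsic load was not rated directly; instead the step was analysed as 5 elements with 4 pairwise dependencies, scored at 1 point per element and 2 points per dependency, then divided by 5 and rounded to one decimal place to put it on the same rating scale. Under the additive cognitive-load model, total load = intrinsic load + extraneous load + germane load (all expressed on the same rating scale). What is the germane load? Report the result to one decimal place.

2.1

Intrinsic (element-interactivity): (5 × 1 + 4 × 2) / 5 = 13 / 5 = 2.6000 → 2.6.
germane load = total − intrinsic − extraneous
             = 6.5 − 2.6 − 1.8 = 2.1.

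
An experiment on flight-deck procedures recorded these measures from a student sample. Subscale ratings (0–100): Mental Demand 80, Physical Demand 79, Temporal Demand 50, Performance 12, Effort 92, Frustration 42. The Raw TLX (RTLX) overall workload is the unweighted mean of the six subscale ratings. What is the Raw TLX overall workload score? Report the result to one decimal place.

59.2

Sum of ratings = 80 + 79 + 50 + 12 + 92 + 42 = 355.
RTLX = 355 / 6 = 59.1667 ≈ 59.2.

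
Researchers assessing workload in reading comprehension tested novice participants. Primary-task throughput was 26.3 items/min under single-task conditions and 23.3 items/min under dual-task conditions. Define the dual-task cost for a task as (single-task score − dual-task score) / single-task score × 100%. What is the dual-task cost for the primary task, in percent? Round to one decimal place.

11.4

Cost = (26.3 − 23.3) / 26.3 × 100%
     = 3.0000 / 26.3 × 100% = 11.4068%.
≈ 11.4%.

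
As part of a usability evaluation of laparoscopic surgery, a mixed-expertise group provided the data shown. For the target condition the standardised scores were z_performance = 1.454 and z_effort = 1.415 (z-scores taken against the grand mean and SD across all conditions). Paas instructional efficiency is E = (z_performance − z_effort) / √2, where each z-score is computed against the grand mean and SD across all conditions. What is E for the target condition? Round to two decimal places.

0.03

z_P − z_E = 1.454 − 1.415 = 0.0390.
E = 0.0390 / √2 = 0.0390 / 1.41421 = 0.0276 ≈ 0.03.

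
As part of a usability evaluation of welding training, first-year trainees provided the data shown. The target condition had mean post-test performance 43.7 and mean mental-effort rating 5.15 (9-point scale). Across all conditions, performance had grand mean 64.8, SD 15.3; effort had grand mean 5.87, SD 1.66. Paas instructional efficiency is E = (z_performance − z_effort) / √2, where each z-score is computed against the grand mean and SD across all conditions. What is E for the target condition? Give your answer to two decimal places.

z_performance = (43.7 − 64.8) / 15.3 = -21.1000 / 15.3 = -1.3791.
z_effort = (5.15 − 5.87) / 1.66 = -0.7200 / 1.66 = -0.4337.
z_P − z_E = -1.3791 − (-0.4337) = -0.9454.
E = -0.9454 / √2 = -0.9454 / 1.41421 = -0.6685 ≈ -0.67.

-0.67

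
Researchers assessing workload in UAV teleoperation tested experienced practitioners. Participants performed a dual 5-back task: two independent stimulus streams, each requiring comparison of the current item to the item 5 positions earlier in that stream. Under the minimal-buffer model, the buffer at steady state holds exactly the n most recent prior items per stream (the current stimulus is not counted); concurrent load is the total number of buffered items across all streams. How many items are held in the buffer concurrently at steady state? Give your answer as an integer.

10

Each stream's buffer holds its 5 most recent prior items.
Two independent streams: 2 × 5 = 10 buffered items at steady state.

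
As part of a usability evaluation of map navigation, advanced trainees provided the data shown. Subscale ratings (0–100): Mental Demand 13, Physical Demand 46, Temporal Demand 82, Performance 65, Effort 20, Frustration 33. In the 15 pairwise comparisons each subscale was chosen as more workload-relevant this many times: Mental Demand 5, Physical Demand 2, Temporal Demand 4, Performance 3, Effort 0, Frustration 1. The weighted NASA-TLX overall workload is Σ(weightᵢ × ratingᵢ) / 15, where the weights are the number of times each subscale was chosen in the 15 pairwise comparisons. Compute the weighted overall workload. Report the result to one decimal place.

47.5

The tallies are the weights (they sum to 15).
Weighted sum = 5·13 + 2·46 + 4·82 + 3·65 + 0·20 + 1·33
            = 65 + 92 + 328 + 195 + 0 + 33 = 713.
Overall workload = 713 / 15 = 47.5333 ≈ 47.5.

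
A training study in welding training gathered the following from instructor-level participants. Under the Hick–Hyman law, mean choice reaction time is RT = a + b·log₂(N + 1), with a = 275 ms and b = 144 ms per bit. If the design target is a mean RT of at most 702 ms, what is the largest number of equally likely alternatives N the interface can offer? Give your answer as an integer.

6

Set 275 + 144·log₂(N + 1) ≤ 702.
log₂(N + 1) ≤ (702 − 275) / 144 = 2.9653.
N + 1 ≤ 2^2.9653 = 7.8099.
N ≤ 6.8099, so the largest integer N is 6.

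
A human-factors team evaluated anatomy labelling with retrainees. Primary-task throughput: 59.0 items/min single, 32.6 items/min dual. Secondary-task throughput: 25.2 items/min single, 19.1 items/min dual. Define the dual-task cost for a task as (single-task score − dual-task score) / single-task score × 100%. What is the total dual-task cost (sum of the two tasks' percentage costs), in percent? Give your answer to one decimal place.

Primary cost = (59.0 − 32.6) / 59.0 × 100% = 44.7458%.
Secondary cost = (25.2 − 19.1) / 25.2 × 100% = 24.2063%.
Total = 44.7458% + 24.2063% = 68.9521% ≈ 69.0%.

69.0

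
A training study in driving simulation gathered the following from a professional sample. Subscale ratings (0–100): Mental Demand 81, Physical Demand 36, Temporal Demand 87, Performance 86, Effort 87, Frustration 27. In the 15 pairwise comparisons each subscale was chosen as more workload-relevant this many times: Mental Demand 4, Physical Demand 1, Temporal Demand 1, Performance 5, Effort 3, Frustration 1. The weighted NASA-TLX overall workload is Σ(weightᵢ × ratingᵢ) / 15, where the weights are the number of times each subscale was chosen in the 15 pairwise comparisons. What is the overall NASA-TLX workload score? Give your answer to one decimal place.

The tallies are the weights (they sum to 15).
Weighted sum = 4·81 + 1·36 + 1·87 + 5·86 + 3·87 + 1·27
            = 324 + 36 + 87 + 430 + 261 + 27 = 1165.
Overall workload = 1165 / 15 = 77.6667 ≈ 77.7.

77.7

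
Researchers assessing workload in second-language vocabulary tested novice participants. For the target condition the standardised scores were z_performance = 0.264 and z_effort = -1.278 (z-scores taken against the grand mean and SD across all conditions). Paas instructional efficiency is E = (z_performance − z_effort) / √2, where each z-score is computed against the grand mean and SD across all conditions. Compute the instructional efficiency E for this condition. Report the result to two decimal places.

z_P − z_E = 0.264 − (-1.278) = 1.5420.
E = 1.5420 / √2 = 1.5420 / 1.41421 = 1.0904 ≈ 1.09.

1.09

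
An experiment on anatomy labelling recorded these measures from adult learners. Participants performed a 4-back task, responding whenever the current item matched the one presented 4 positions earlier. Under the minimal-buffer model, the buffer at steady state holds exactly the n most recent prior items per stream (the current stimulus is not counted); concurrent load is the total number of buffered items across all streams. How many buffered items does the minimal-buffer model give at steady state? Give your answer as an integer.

4

The buffer holds the 4 most recent prior items.
Steady-state concurrent load = 4 items.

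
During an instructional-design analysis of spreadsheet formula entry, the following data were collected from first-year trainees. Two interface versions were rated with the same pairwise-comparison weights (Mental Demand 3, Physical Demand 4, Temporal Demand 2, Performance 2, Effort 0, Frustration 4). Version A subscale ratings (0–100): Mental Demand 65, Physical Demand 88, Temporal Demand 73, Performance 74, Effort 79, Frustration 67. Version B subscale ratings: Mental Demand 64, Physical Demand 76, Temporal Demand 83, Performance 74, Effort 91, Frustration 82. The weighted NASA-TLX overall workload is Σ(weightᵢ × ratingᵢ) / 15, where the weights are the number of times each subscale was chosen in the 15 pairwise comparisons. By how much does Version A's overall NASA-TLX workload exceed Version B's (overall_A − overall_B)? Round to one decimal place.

-1.9

Version A weighted sum = 3·65 + 4·88 + 2·73 + 2·74 + 0·79 + 4·67 = 195 + 352 + 146 + 148 + 0 + 268 = 1109; overall_A = 1109/15 = 73.9333.
Version B weighted sum = 3·64 + 4·76 + 2·83 + 2·74 + 0·91 + 4·82 = 192 + 304 + 166 + 148 + 0 + 328 = 1138; overall_B = 1138/15 = 75.8667.
Difference = 73.9333 − 75.8667 = -1.9334 ≈ -1.9.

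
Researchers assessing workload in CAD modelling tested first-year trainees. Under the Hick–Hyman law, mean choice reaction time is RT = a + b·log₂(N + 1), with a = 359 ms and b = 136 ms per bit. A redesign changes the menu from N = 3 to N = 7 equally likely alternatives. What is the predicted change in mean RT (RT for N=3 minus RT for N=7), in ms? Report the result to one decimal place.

-136.0

RT(3) = 359 + 136·log₂(4) = 359 + 136·2.0000 = 631.0000 ms.
RT(7) = 359 + 136·log₂(8) = 359 + 136·3.0000 = 767.0000 ms.
Difference = 631.0000 − 767.0000 = -136.0000 ≈ -136.0 ms.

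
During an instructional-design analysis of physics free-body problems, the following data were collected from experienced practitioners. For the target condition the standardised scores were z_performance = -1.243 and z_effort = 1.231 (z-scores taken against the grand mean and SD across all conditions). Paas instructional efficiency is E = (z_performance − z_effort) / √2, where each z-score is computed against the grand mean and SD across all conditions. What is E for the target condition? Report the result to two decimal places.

z_P − z_E = -1.243 − 1.231 = -2.4740.
E = -2.4740 / √2 = -2.4740 / 1.41421 = -1.7494 ≈ -1.75.

-1.75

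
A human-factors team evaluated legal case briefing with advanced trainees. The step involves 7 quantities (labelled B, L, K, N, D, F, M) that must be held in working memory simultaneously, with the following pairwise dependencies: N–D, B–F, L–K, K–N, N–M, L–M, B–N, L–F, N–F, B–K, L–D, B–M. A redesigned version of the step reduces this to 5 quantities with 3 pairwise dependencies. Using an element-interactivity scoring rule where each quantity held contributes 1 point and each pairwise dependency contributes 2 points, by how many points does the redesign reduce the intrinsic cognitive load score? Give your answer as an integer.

Original: 7 × 1 + 12 × 2 = 7 + 24 = 31.
Redesigned: 5 × 1 + 3 × 2 = 5 + 6 = 11.
Reduction = 31 − 11 = 20.

20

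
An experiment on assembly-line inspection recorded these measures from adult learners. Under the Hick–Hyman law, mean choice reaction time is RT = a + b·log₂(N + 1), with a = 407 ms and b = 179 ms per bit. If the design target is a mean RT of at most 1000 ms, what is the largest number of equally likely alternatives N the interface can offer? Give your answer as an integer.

8

Set 407 + 179·log₂(N + 1) ≤ 1000.
log₂(N + 1) ≤ (1000 − 407) / 179 = 3.3128.
N + 1 ≤ 2^3.3128 = 9.9369.
N ≤ 8.9369, so the largest integer N is 8.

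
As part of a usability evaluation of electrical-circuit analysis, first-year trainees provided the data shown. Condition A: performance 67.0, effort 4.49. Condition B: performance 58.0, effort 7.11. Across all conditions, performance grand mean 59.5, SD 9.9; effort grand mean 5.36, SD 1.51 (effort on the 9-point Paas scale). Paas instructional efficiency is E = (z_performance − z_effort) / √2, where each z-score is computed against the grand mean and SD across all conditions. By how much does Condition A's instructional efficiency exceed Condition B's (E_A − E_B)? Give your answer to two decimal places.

Condition A: z_P = (67.0 − 59.5)/9.9 = 0.7576; z_E = (4.49 − 5.36)/1.51 = -0.5762; E_A = (0.7576 − (-0.5762))/√2 = 0.9431.
Condition B: z_P = (58.0 − 59.5)/9.9 = -0.1515; z_E = (7.11 − 5.36)/1.51 = 1.1589; E_B = (-0.1515 − 1.1589)/√2 = -0.9266.
E_A − E_B = 0.9431 − (-0.9266) = 1.8697 ≈ 1.87.

1.87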